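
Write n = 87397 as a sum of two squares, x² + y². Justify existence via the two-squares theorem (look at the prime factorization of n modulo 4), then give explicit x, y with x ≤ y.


Step 1: Factor n = 87397 = 17 · 53 · 97.
Step 2: Check the mod-4 condition on each prime factor: 17 ≡ 1 (mod 4), exponent 1; 53 ≡ 1 (mod 4), exponent 1; 97 ≡ 1 (mod 4), exponent 1.
All primes ≡ 3 (mod 4) appear to even exponent (or don't appear), so by the two-squares theorem n IS expressible as a sum of two squares.
Step 3: Build a representation. Here n = 17 · 53 · 97 is a product of primes ≡ 1 (mod 4). Each prime p ≡ 1 (mod 4) is itself a sum of two squares; find a² by testing p − a² for a perfect square:
  17: 17 − 1² = 16 = 4² ⇒ 17 = 1² + 4².
  53: 53 − 1² = 52, 53 − 2² = 49 = 7² ⇒ 53 = 2² + 7².
  97: 97 − 1² = 96, 97 − 2² = 93, 97 − 3² = 88, 97 − 4² = 81 = 9² ⇒ 97 = 4² + 9².
  Combine using the Brahmagupta–Fibonacci identity (a² + b²)(c² + d²) = (ac − bd)² + (ad + bc)² = (ac + bd)² + (ad − bc)²:
  17 · 53 = 901: from (1² + 4²)(2² + 7²), take (1·2 − 4·7, 1·7 + 4·2) = (2 − 28, 7 + 8) = (-26, 15); dropping signs (only squares matter) gives (26, 15); check 26² + 15² = 676 + 225 = 901 ✓.
  901 · 97 = 87397: from (26² + 15²)(4² + 9²), take (26·4 − 15·9, 26·9 + 15·4) = (104 − 135, 234 + 60) = (-31, 294); dropping signs (only squares matter) gives (31, 294); check 31² + 294² = 961 + 86436 = 87397 ✓.
Step 4: Order so x ≤ y and verify: 31² + 294² = 961 + 86436 = 87397 = n. ✓

n = 87397 = 31² + 294² (one valid representation with x ≤ y).


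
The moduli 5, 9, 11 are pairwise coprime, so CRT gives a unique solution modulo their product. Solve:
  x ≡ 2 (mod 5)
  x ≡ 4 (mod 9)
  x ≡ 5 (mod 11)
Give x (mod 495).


Moduli 5, 9, 11 are pairwise coprime; by CRT there is a unique solution modulo M = 5 · 9 · 11 = 495.
Solve pairwise, accumulating the modulus:
  Start with x ≡ 2 (mod 5).
  Combine with x ≡ 4 (mod 9): since gcd(5, 9) = 1, we get a unique residue mod 45.
    Write x = 2 + 5·t and substitute into x ≡ 4 (mod 9): 5·t ≡ 4 − 2 = 2 (mod 9).
    The inverse of 5 mod 9 is 2 (since 5·2 = 10 = 1·9 + 1), so t ≡ 2·2 = 4 ≡ 4 (mod 9).
    Then x = 2 + 5·4 = 22, valid modulo lcm(5, 9) = 45: x ≡ 22 (mod 45).
  Combine with x ≡ 5 (mod 11): since gcd(45, 11) = 1, we get a unique residue mod 495.
    Write x = 22 + 45·t and substitute into x ≡ 5 (mod 11): 45·t ≡ 5 − 22 = -17 (mod 11).
    Reduce coefficients mod 11: 1·t ≡ 5 (mod 11).
    So t ≡ 5 (mod 11).
    Then x = 22 + 45·5 = 247, valid modulo lcm(45, 11) = 495: x ≡ 247 (mod 495).
Verify: 247 mod 5 = 2 ✓, 247 mod 9 = 4 ✓, 247 mod 11 = 5 ✓.

x ≡ 247 (mod 495).


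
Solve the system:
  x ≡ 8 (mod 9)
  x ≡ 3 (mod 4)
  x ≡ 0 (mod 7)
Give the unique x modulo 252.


Moduli 9, 4, 7 are pairwise coprime; by CRT there is a unique solution modulo M = 9 · 4 · 7 = 252.
Solve pairwise, accumulating the modulus:
  Start with x ≡ 8 (mod 9).
  Combine with x ≡ 3 (mod 4): since gcd(9, 4) = 1, we get a unique residue mod 36.
    Write x = 8 + 9·t and substitute into x ≡ 3 (mod 4): 9·t ≡ 3 − 8 = -5 (mod 4).
    Reduce coefficients mod 4: 1·t ≡ 3 (mod 4).
    So t ≡ 3 (mod 4).
    Then x = 8 + 9·3 = 35, valid modulo lcm(9, 4) = 36: x ≡ 35 (mod 36).
  Combine with x ≡ 0 (mod 7): since gcd(36, 7) = 1, we get a unique residue mod 252.
    Write x = 35 + 36·t and substitute into x ≡ 0 (mod 7): 36·t ≡ 0 − 35 = -35 (mod 7).
    Reduce coefficients mod 7: 1·t ≡ 0 (mod 7).
    So t ≡ 0 (mod 7).
    Then x = 35 + 36·0 = 35, valid modulo lcm(36, 7) = 252: x ≡ 35 (mod 252).
Verify: 35 mod 9 = 8 ✓, 35 mod 4 = 3 ✓, 35 mod 7 = 0 ✓.

x ≡ 35 (mod 252).


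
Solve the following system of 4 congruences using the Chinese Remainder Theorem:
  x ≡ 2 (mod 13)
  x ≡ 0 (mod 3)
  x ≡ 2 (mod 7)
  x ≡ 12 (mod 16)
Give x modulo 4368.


Product of moduli M = 13 · 3 · 7 · 16 = 4368.
Merge one congruence at a time:
  Start: x ≡ 2 (mod 13).
  Combine with x ≡ 0 (mod 3); new modulus lcm = 39.
    Write x = 2 + 13·t and substitute into x ≡ 0 (mod 3): 13·t ≡ 0 − 2 = -2 (mod 3).
    Reduce coefficients mod 3: 1·t ≡ 1 (mod 3).
    So t ≡ 1 (mod 3).
    Then x = 2 + 13·1 = 15, valid modulo lcm(13, 3) = 39: x ≡ 15 (mod 39).
  Combine with x ≡ 2 (mod 7); new modulus lcm = 273.
    Write x = 15 + 39·t and substitute into x ≡ 2 (mod 7): 39·t ≡ 2 − 15 = -13 (mod 7).
    Reduce coefficients mod 7: 4·t ≡ 1 (mod 7).
    The inverse of 4 mod 7 is 2 (since 4·2 = 8 = 1·7 + 1), so t ≡ 2·1 = 2 ≡ 2 (mod 7).
    Then x = 15 + 39·2 = 93, valid modulo lcm(39, 7) = 273: x ≡ 93 (mod 273).
  Combine with x ≡ 12 (mod 16); new modulus lcm = 4368.
    Write x = 93 + 273·t and substitute into x ≡ 12 (mod 16): 273·t ≡ 12 − 93 = -81 (mod 16).
    Reduce coefficients mod 16: 1·t ≡ 15 (mod 16).
    So t ≡ 15 (mod 16).
    Then x = 93 + 273·15 = 4188, valid modulo lcm(273, 16) = 4368: x ≡ 4188 (mod 4368).
Verify against each original: 4188 mod 13 = 2, 4188 mod 3 = 0, 4188 mod 7 = 2, 4188 mod 16 = 12.

x ≡ 4188 (mod 4368).


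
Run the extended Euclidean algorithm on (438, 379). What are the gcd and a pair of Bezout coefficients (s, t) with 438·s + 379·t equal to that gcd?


Euclidean algorithm on (438, 379) — divide until remainder is 0:
  438 = 1 · 379 + 59
  379 = 6 · 59 + 25
  59 = 2 · 25 + 9
  25 = 2 · 9 + 7
  9 = 1 · 7 + 2
  7 = 3 · 2 + 1
  2 = 2 · 1 + 0
gcd(438, 379) = 1.
Track Bezout coefficients alongside the remainders: start with r₀ = 438 = a·1 + b·0 (s = 1, t = 0) and r₁ = 379 = a·0 + b·1 (s = 0, t = 1); each new remainder r_{k+1} = r_{k-1} − q_k·r_k inherits s_{k+1} = s_{k-1} − q_k·s_k, t_{k+1} = t_{k-1} − q_k·t_k, so r_k = a·s_k + b·t_k at every step:
  q = 1: r = 59, s = 1 − 1·0 = 1, t = 0 − 1·1 = -1  (check: 438·1 + 379·(-1) = 59)
  q = 6: r = 25, s = 0 − 6·1 = -6, t = 1 − 6·(-1) = 7  (check: 438·(-6) + 379·7 = 25)
  q = 2: r = 9, s = 1 − 2·(-6) = 13, t = -1 − 2·7 = -15  (check: 438·13 + 379·(-15) = 9)
  q = 2: r = 7, s = -6 − 2·13 = -32, t = 7 − 2·(-15) = 37  (check: 438·(-32) + 379·37 = 7)
  q = 1: r = 2, s = 13 − 1·(-32) = 45, t = -15 − 1·37 = -52  (check: 438·45 + 379·(-52) = 2)
  q = 3: r = 1, s = -32 − 3·45 = -167, t = 37 − 3·(-52) = 193  (check: 438·(-167) + 379·193 = 1)
The row with r = 1 (the gcd) gives the Bezout coefficients s = -167, t = 193.
Result: 438 · (-167) + 379 · (193) = 1.

gcd(438, 379) = 1; s = -167, t = 193 (check: 438·(-167) + 379·193 = 1).


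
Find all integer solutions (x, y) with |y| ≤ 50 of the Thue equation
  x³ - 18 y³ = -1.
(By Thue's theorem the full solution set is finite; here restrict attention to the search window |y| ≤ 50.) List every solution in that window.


The equation is x³ - 18y³ = -1. For fixed y, x³ = 18·y³ − 1, so a solution requires the RHS to be a perfect cube.
Strategy: iterate y from -50 to 50, compute RHS = 18·y³ − 1, and check whether it is a (positive or negative) perfect cube.
Check small values of y:
  y = 0: RHS = -1 = (-1)³ ⇒ x = -1 works.
  y = 1: RHS = 17 is not a perfect cube.
  y = -1: RHS = -19 is not a perfect cube.
  y = 2: RHS = 143 is not a perfect cube.
  y = -2: RHS = -145 is not a perfect cube.
  y = 3: RHS = 485 is not a perfect cube.
  y = -3: RHS = -487 is not a perfect cube.
Continuing the search up to |y| = 50 finds no further solutions beyond those listed.
Collected solutions: (-1, 0).

Solutions (with |y| ≤ 50): (-1, 0).


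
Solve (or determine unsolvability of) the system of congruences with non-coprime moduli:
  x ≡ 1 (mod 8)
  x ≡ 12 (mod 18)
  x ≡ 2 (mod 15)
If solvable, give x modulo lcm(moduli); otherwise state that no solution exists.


Moduli 8, 18, 15 are not pairwise coprime, so CRT works modulo lcm(m_i) when all pairwise compatibility conditions hold.
Pairwise compatibility: gcd(m_i, m_j) must divide a_i - a_j for every pair.
Merge one congruence at a time:
  Start: x ≡ 1 (mod 8).
  Combine with x ≡ 12 (mod 18): gcd(8, 18) = 2, and 12 - 1 = 11 is NOT divisible by 2.
    ⇒ system is inconsistent (no integer solution).

No solution (the system is inconsistent).


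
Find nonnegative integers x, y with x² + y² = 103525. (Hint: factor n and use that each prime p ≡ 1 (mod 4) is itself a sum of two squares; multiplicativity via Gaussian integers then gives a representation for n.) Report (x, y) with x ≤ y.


Step 1: Factor n = 103525 = 5^2 · 41 · 101.
Step 2: Check the mod-4 condition on each prime factor: 5 ≡ 1 (mod 4), exponent 2; 41 ≡ 1 (mod 4), exponent 1; 101 ≡ 1 (mod 4), exponent 1.
All primes ≡ 3 (mod 4) appear to even exponent (or don't appear), so by the two-squares theorem n IS expressible as a sum of two squares.
Step 3: Build a representation. Group n = k² · m with k = 5 and m = 41 · 101 = 4141 (a product of primes ≡ 1 (mod 4)); a representation of m scales to one of n via (k·x)² + (k·y)² = k²(x² + y²). Each prime p ≡ 1 (mod 4) is itself a sum of two squares; find a² by testing p − a² for a perfect square:
  41: 41 − 1² = 40, 41 − 2² = 37, 41 − 3² = 32, 41 − 4² = 25 = 5² ⇒ 41 = 4² + 5².
  101: 101 − 1² = 100 = 10² ⇒ 101 = 1² + 10².
  Combine using the Brahmagupta–Fibonacci identity (a² + b²)(c² + d²) = (ac − bd)² + (ad + bc)² = (ac + bd)² + (ad − bc)²:
  41 · 101 = 4141: from (4² + 5²)(1² + 10²), take (4·1 − 5·10, 4·10 + 5·1) = (4 − 50, 40 + 5) = (-46, 45); dropping signs (only squares matter) gives (46, 45); check 46² + 45² = 2116 + 2025 = 4141 ✓.
  Scale by k = 5: (5·46, 5·45) = (230, 225).
Step 4: Order so x ≤ y and verify: 225² + 230² = 50625 + 52900 = 103525 = n. ✓

n = 103525 = 225² + 230² (one valid representation with x ≤ y).


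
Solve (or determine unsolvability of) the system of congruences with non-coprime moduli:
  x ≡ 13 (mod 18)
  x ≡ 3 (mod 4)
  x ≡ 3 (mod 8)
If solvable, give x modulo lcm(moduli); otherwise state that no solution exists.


Moduli 18, 4, 8 are not pairwise coprime, so CRT works modulo lcm(m_i) when all pairwise compatibility conditions hold.
Pairwise compatibility: gcd(m_i, m_j) must divide a_i - a_j for every pair.
Merge one congruence at a time:
  Start: x ≡ 13 (mod 18).
  Combine with x ≡ 3 (mod 4): gcd(18, 4) = 2; 3 - 13 = -10, which IS divisible by 2, so compatible.
    Write x = 13 + 18·t and substitute into x ≡ 3 (mod 4): 18·t ≡ 3 − 13 = -10 (mod 4).
    Divide the congruence (and modulus) by g = 2: 9·t ≡ -5 (mod 2).
    Reduce coefficients mod 2: 1·t ≡ 1 (mod 2).
    So t ≡ 1 (mod 2).
    Then x = 13 + 18·1 = 31, valid modulo lcm(18, 4) = 36: x ≡ 31 (mod 36).
  Combine with x ≡ 3 (mod 8): gcd(36, 8) = 4; 3 - 31 = -28, which IS divisible by 4, so compatible.
    Write x = 31 + 36·t and substitute into x ≡ 3 (mod 8): 36·t ≡ 3 − 31 = -28 (mod 8).
    Divide the congruence (and modulus) by g = 4: 9·t ≡ -7 (mod 2).
    Reduce coefficients mod 2: 1·t ≡ 1 (mod 2).
    So t ≡ 1 (mod 2).
    Then x = 31 + 36·1 = 67, valid modulo lcm(36, 8) = 72: x ≡ 67 (mod 72).
Verify: 67 mod 18 = 13, 67 mod 4 = 3, 67 mod 8 = 3.

x ≡ 67 (mod 72).


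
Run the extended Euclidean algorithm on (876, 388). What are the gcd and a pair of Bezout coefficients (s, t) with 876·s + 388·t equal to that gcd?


Euclidean algorithm on (876, 388) — divide until remainder is 0:
  876 = 2 · 388 + 100
  388 = 3 · 100 + 88
  100 = 1 · 88 + 12
  88 = 7 · 12 + 4
  12 = 3 · 4 + 0
gcd(876, 388) = 4.
Track Bezout coefficients alongside the remainders: start with r₀ = 876 = a·1 + b·0 (s = 1, t = 0) and r₁ = 388 = a·0 + b·1 (s = 0, t = 1); each new remainder r_{k+1} = r_{k-1} − q_k·r_k inherits s_{k+1} = s_{k-1} − q_k·s_k, t_{k+1} = t_{k-1} − q_k·t_k, so r_k = a·s_k + b·t_k at every step:
  q = 2: r = 100, s = 1 − 2·0 = 1, t = 0 − 2·1 = -2  (check: 876·1 + 388·(-2) = 100)
  q = 3: r = 88, s = 0 − 3·1 = -3, t = 1 − 3·(-2) = 7  (check: 876·(-3) + 388·7 = 88)
  q = 1: r = 12, s = 1 − 1·(-3) = 4, t = -2 − 1·7 = -9  (check: 876·4 + 388·(-9) = 12)
  q = 7: r = 4, s = -3 − 7·4 = -31, t = 7 − 7·(-9) = 70  (check: 876·(-31) + 388·70 = 4)
The row with r = 4 (the gcd) gives the Bezout coefficients s = -31, t = 70.
Result: 876 · (-31) + 388 · (70) = 4.

gcd(876, 388) = 4; s = -31, t = 70 (check: 876·(-31) + 388·70 = 4).


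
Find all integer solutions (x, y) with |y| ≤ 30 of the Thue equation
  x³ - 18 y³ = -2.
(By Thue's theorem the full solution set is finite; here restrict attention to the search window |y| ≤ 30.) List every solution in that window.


The equation is x³ - 18y³ = -2. For fixed y, x³ = 18·y³ − 2, so a solution requires the RHS to be a perfect cube.
Strategy: iterate y from -30 to 30, compute RHS = 18·y³ − 2, and check whether it is a (positive or negative) perfect cube.
Check small values of y:
  y = 0: RHS = -2 is not a perfect cube.
  y = 1: RHS = 16 is not a perfect cube.
  y = -1: RHS = -20 is not a perfect cube.
  y = 2: RHS = 142 is not a perfect cube.
  y = -2: RHS = -146 is not a perfect cube.
  y = 3: RHS = 484 is not a perfect cube.
  y = -3: RHS = -488 is not a perfect cube.
Continuing the search up to |y| = 30 finds no solutions either.
No (x, y) in the scanned range satisfies the equation.

No integer solutions with |y| ≤ 30.


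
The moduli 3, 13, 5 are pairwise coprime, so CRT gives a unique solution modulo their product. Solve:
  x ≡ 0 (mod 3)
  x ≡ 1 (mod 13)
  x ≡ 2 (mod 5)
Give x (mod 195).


Moduli 3, 13, 5 are pairwise coprime; by CRT there is a unique solution modulo M = 3 · 13 · 5 = 195.
Solve pairwise, accumulating the modulus:
  Start with x ≡ 0 (mod 3).
  Combine with x ≡ 1 (mod 13): since gcd(3, 13) = 1, we get a unique residue mod 39.
    Write x = 0 + 3·t and substitute into x ≡ 1 (mod 13): 3·t ≡ 1 − 0 = 1 (mod 13).
    The inverse of 3 mod 13 is 9 (since 3·9 = 27 = 2·13 + 1), so t ≡ 9·1 = 9 ≡ 9 (mod 13).
    Then x = 0 + 3·9 = 27, valid modulo lcm(3, 13) = 39: x ≡ 27 (mod 39).
  Combine with x ≡ 2 (mod 5): since gcd(39, 5) = 1, we get a unique residue mod 195.
    Write x = 27 + 39·t and substitute into x ≡ 2 (mod 5): 39·t ≡ 2 − 27 = -25 (mod 5).
    Reduce coefficients mod 5: 4·t ≡ 0 (mod 5).
    The inverse of 4 mod 5 is 4 (since 4·4 = 16 = 3·5 + 1), so t ≡ 4·0 = 0 ≡ 0 (mod 5).
    Then x = 27 + 39·0 = 27, valid modulo lcm(39, 5) = 195: x ≡ 27 (mod 195).
Verify: 27 mod 3 = 0 ✓, 27 mod 13 = 1 ✓, 27 mod 5 = 2 ✓.

x ≡ 27 (mod 195).


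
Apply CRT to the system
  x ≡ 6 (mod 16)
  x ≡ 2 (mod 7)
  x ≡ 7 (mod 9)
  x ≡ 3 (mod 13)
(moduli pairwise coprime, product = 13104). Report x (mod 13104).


Product of moduli M = 16 · 7 · 9 · 13 = 13104.
Merge one congruence at a time:
  Start: x ≡ 6 (mod 16).
  Combine with x ≡ 2 (mod 7); new modulus lcm = 112.
    Write x = 6 + 16·t and substitute into x ≡ 2 (mod 7): 16·t ≡ 2 − 6 = -4 (mod 7).
    Reduce coefficients mod 7: 2·t ≡ 3 (mod 7).
    The inverse of 2 mod 7 is 4 (since 2·4 = 8 = 1·7 + 1), so t ≡ 4·3 = 12 ≡ 5 (mod 7).
    Then x = 6 + 16·5 = 86, valid modulo lcm(16, 7) = 112: x ≡ 86 (mod 112).
  Combine with x ≡ 7 (mod 9); new modulus lcm = 1008.
    Write x = 86 + 112·t and substitute into x ≡ 7 (mod 9): 112·t ≡ 7 − 86 = -79 (mod 9).
    Reduce coefficients mod 9: 4·t ≡ 2 (mod 9).
    The inverse of 4 mod 9 is 7 (since 4·7 = 28 = 3·9 + 1), so t ≡ 7·2 = 14 ≡ 5 (mod 9).
    Then x = 86 + 112·5 = 646, valid modulo lcm(112, 9) = 1008: x ≡ 646 (mod 1008).
  Combine with x ≡ 3 (mod 13); new modulus lcm = 13104.
    Write x = 646 + 1008·t and substitute into x ≡ 3 (mod 13): 1008·t ≡ 3 − 646 = -643 (mod 13).
    Reduce coefficients mod 13: 7·t ≡ 7 (mod 13).
    The inverse of 7 mod 13 is 2 (since 7·2 = 14 = 1·13 + 1), so t ≡ 2·7 = 14 ≡ 1 (mod 13).
    Then x = 646 + 1008·1 = 1654, valid modulo lcm(1008, 13) = 13104: x ≡ 1654 (mod 13104).
Verify against each original: 1654 mod 16 = 6, 1654 mod 7 = 2, 1654 mod 9 = 7, 1654 mod 13 = 3.

x ≡ 1654 (mod 13104).


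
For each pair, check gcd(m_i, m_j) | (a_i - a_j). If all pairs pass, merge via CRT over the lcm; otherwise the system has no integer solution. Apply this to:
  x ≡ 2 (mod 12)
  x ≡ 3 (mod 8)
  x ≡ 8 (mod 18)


Moduli 12, 8, 18 are not pairwise coprime, so CRT works modulo lcm(m_i) when all pairwise compatibility conditions hold.
Pairwise compatibility: gcd(m_i, m_j) must divide a_i - a_j for every pair.
Merge one congruence at a time:
  Start: x ≡ 2 (mod 12).
  Combine with x ≡ 3 (mod 8): gcd(12, 8) = 4, and 3 - 2 = 1 is NOT divisible by 4.
    ⇒ system is inconsistent (no integer solution).

No solution (the system is inconsistent).


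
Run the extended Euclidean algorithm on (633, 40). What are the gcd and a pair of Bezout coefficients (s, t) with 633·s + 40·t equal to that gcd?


Euclidean algorithm on (633, 40) — divide until remainder is 0:
  633 = 15 · 40 + 33
  40 = 1 · 33 + 7
  33 = 4 · 7 + 5
  7 = 1 · 5 + 2
  5 = 2 · 2 + 1
  2 = 2 · 1 + 0
gcd(633, 40) = 1.
Track Bezout coefficients alongside the remainders: start with r₀ = 633 = a·1 + b·0 (s = 1, t = 0) and r₁ = 40 = a·0 + b·1 (s = 0, t = 1); each new remainder r_{k+1} = r_{k-1} − q_k·r_k inherits s_{k+1} = s_{k-1} − q_k·s_k, t_{k+1} = t_{k-1} − q_k·t_k, so r_k = a·s_k + b·t_k at every step:
  q = 15: r = 33, s = 1 − 15·0 = 1, t = 0 − 15·1 = -15  (check: 633·1 + 40·(-15) = 33)
  q = 1: r = 7, s = 0 − 1·1 = -1, t = 1 − 1·(-15) = 16  (check: 633·(-1) + 40·16 = 7)
  q = 4: r = 5, s = 1 − 4·(-1) = 5, t = -15 − 4·16 = -79  (check: 633·5 + 40·(-79) = 5)
  q = 1: r = 2, s = -1 − 1·5 = -6, t = 16 − 1·(-79) = 95  (check: 633·(-6) + 40·95 = 2)
  q = 2: r = 1, s = 5 − 2·(-6) = 17, t = -79 − 2·95 = -269  (check: 633·17 + 40·(-269) = 1)
The row with r = 1 (the gcd) gives the Bezout coefficients s = 17, t = -269.
Result: 633 · (17) + 40 · (-269) = 1.

gcd(633, 40) = 1; s = 17, t = -269 (check: 633·17 + 40·(-269) = 1).


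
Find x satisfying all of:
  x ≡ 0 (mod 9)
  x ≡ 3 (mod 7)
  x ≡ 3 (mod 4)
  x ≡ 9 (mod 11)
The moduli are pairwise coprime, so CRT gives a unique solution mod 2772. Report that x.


Product of moduli M = 9 · 7 · 4 · 11 = 2772.
Merge one congruence at a time:
  Start: x ≡ 0 (mod 9).
  Combine with x ≡ 3 (mod 7); new modulus lcm = 63.
    Write x = 0 + 9·t and substitute into x ≡ 3 (mod 7): 9·t ≡ 3 − 0 = 3 (mod 7).
    Reduce coefficients mod 7: 2·t ≡ 3 (mod 7).
    The inverse of 2 mod 7 is 4 (since 2·4 = 8 = 1·7 + 1), so t ≡ 4·3 = 12 ≡ 5 (mod 7).
    Then x = 0 + 9·5 = 45, valid modulo lcm(9, 7) = 63: x ≡ 45 (mod 63).
  Combine with x ≡ 3 (mod 4); new modulus lcm = 252.
    Write x = 45 + 63·t and substitute into x ≡ 3 (mod 4): 63·t ≡ 3 − 45 = -42 (mod 4).
    Reduce coefficients mod 4: 3·t ≡ 2 (mod 4).
    The inverse of 3 mod 4 is 3 (since 3·3 = 9 = 2·4 + 1), so t ≡ 3·2 = 6 ≡ 2 (mod 4).
    Then x = 45 + 63·2 = 171, valid modulo lcm(63, 4) = 252: x ≡ 171 (mod 252).
  Combine with x ≡ 9 (mod 11); new modulus lcm = 2772.
    Write x = 171 + 252·t and substitute into x ≡ 9 (mod 11): 252·t ≡ 9 − 171 = -162 (mod 11).
    Reduce coefficients mod 11: 10·t ≡ 3 (mod 11).
    The inverse of 10 mod 11 is 10 (since 10·10 = 100 = 9·11 + 1), so t ≡ 10·3 = 30 ≡ 8 (mod 11).
    Then x = 171 + 252·8 = 2187, valid modulo lcm(252, 11) = 2772: x ≡ 2187 (mod 2772).
Verify against each original: 2187 mod 9 = 0, 2187 mod 7 = 3, 2187 mod 4 = 3, 2187 mod 11 = 9.

x ≡ 2187 (mod 2772).


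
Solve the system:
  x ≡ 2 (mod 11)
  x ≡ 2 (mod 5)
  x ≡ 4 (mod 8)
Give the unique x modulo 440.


Moduli 11, 5, 8 are pairwise coprime; by CRT there is a unique solution modulo M = 11 · 5 · 8 = 440.
Solve pairwise, accumulating the modulus:
  Start with x ≡ 2 (mod 11).
  Combine with x ≡ 2 (mod 5): since gcd(11, 5) = 1, we get a unique residue mod 55.
    Write x = 2 + 11·t and substitute into x ≡ 2 (mod 5): 11·t ≡ 2 − 2 = 0 (mod 5).
    Reduce coefficients mod 5: 1·t ≡ 0 (mod 5).
    So t ≡ 0 (mod 5).
    Then x = 2 + 11·0 = 2, valid modulo lcm(11, 5) = 55: x ≡ 2 (mod 55).
  Combine with x ≡ 4 (mod 8): since gcd(55, 8) = 1, we get a unique residue mod 440.
    Write x = 2 + 55·t and substitute into x ≡ 4 (mod 8): 55·t ≡ 4 − 2 = 2 (mod 8).
    Reduce coefficients mod 8: 7·t ≡ 2 (mod 8).
    The inverse of 7 mod 8 is 7 (since 7·7 = 49 = 6·8 + 1), so t ≡ 7·2 = 14 ≡ 6 (mod 8).
    Then x = 2 + 55·6 = 332, valid modulo lcm(55, 8) = 440: x ≡ 332 (mod 440).
Verify: 332 mod 11 = 2 ✓, 332 mod 5 = 2 ✓, 332 mod 8 = 4 ✓.

x ≡ 332 (mod 440).


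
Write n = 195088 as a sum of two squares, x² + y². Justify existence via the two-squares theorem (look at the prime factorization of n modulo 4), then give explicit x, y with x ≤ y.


Step 1: Factor n = 195088 = 2^4 · 89 · 137.
Step 2: Check the mod-4 condition on each prime factor: 2 = 2 (special); 89 ≡ 1 (mod 4), exponent 1; 137 ≡ 1 (mod 4), exponent 1.
All primes ≡ 3 (mod 4) appear to even exponent (or don't appear), so by the two-squares theorem n IS expressible as a sum of two squares.
Step 3: Build a representation. Group n = k² · m with k = 4 and m = 89 · 137 = 12193 (a product of primes ≡ 1 (mod 4)); a representation of m scales to one of n via (k·x)² + (k·y)² = k²(x² + y²). Each prime p ≡ 1 (mod 4) is itself a sum of two squares; find a² by testing p − a² for a perfect square:
  89: 89 − 1² = 88, 89 − 2² = 85, 89 − 3² = 80, 89 − 4² = 73, 89 − 5² = 64 = 8² ⇒ 89 = 5² + 8².
  137: 137 − 1² = 136, 137 − 2² = 133, 137 − 3² = 128, 137 − 4² = 121 = 11² ⇒ 137 = 4² + 11².
  Combine using the Brahmagupta–Fibonacci identity (a² + b²)(c² + d²) = (ac − bd)² + (ad + bc)² = (ac + bd)² + (ad − bc)²:
  89 · 137 = 12193: from (5² + 8²)(4² + 11²), take (5·4 − 8·11, 5·11 + 8·4) = (20 − 88, 55 + 32) = (-68, 87); dropping signs (only squares matter) gives (68, 87); check 68² + 87² = 4624 + 7569 = 12193 ✓.
  Scale by k = 4: (4·68, 4·87) = (272, 348).
Step 4: Order so x ≤ y and verify: 272² + 348² = 73984 + 121104 = 195088 = n. ✓

n = 195088 = 272² + 348² (one valid representation with x ≤ y).


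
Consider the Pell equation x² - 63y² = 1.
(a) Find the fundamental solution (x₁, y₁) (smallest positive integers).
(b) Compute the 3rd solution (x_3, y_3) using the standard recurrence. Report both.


Step 1: Find the fundamental solution (x₁, y₁) of x² - 63y² = 1.
  Expand √63 as a continued fraction. a₀ = ⌊√63⌋ = 7; iterate m_{k+1} = d_k·a_k − m_k, d_{k+1} = (63 − m_{k+1}²)/d_k, a_{k+1} = ⌊(a₀ + m_{k+1})/d_{k+1}⌋ (starting m₀ = 0, d₀ = 1), with convergents p_k = a_k·p_{k-1} + p_{k-2}, q_k = a_k·q_{k-1} + q_{k-2} (p₋₁ = 1, q₋₁ = 0):
  k = 0: a₀ = 7; p₀/q₀ = 7/1; p₀² − 63·q₀² = 49 − 63 = -14.
  k = 1: m = 7, d = 14, a = ⌊(7 + 7)/14⌋ = 1; p/q = (1·7 + 1)/(1·1 + 0) = 8/1; p² − 63·q² = 64 − 63 = 1.
  The first convergent with p² − 63·q² = 1 gives the fundamental solution (x₁, y₁) = (8, 1).
Step 2: Apply the recurrence (x_{n+1}, y_{n+1}) = (x₁x_n + 63y₁y_n, x₁y_n + y₁x_n) repeatedly.
  From (x_1, y_1) = (8, 1): x_2 = 8·8 + 63·1·1 = 127; y_2 = 8·1 + 1·8 = 16.
  From (x_2, y_2) = (127, 16): x_3 = 8·127 + 63·1·16 = 2024; y_3 = 8·16 + 1·127 = 255.
Step 3: Verify x_3² - 63·y_3² = 4096576 - 4096575 = 1 (should be 1). ✓

(x_1, y_1) = (8, 1); (x_3, y_3) = (2024, 255).


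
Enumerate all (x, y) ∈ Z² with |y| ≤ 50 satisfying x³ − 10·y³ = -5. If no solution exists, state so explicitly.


The equation is x³ - 10y³ = -5. For fixed y, x³ = 10·y³ − 5, so a solution requires the RHS to be a perfect cube.
Strategy: iterate y from -50 to 50, compute RHS = 10·y³ − 5, and check whether it is a (positive or negative) perfect cube.
Check small values of y:
  y = 0: RHS = -5 is not a perfect cube.
  y = 1: RHS = 5 is not a perfect cube.
  y = -1: RHS = -15 is not a perfect cube.
  y = 2: RHS = 75 is not a perfect cube.
  y = -2: RHS = -85 is not a perfect cube.
  y = 3: RHS = 265 is not a perfect cube.
  y = -3: RHS = -275 is not a perfect cube.
Continuing the search up to |y| = 50 finds no solutions either.
No (x, y) in the scanned range satisfies the equation.

No integer solutions with |y| ≤ 50.


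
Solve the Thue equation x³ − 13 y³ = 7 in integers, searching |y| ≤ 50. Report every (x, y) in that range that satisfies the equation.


The equation is x³ - 13y³ = 7. For fixed y, x³ = 13·y³ + 7, so a solution requires the RHS to be a perfect cube.
Strategy: iterate y from -50 to 50, compute RHS = 13·y³ + 7, and check whether it is a (positive or negative) perfect cube.
Check small values of y:
  y = 0: RHS = 7 is not a perfect cube.
  y = 1: RHS = 20 is not a perfect cube.
  y = -1: RHS = -6 is not a perfect cube.
  y = 2: RHS = 111 is not a perfect cube.
  y = -2: RHS = -97 is not a perfect cube.
  y = 3: RHS = 358 is not a perfect cube.
  y = -3: RHS = -344 is not a perfect cube.
Continuing the search up to |y| = 50 finds no solutions either.
No (x, y) in the scanned range satisfies the equation.

No integer solutions with |y| ≤ 50.


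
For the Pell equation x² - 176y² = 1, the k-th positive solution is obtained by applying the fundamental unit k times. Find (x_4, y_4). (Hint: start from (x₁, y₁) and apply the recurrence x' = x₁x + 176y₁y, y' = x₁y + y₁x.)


Step 1: Find the fundamental solution (x₁, y₁) of x² - 176y² = 1.
  Expand √176 as a continued fraction. a₀ = ⌊√176⌋ = 13; iterate m_{k+1} = d_k·a_k − m_k, d_{k+1} = (176 − m_{k+1}²)/d_k, a_{k+1} = ⌊(a₀ + m_{k+1})/d_{k+1}⌋ (starting m₀ = 0, d₀ = 1), with convergents p_k = a_k·p_{k-1} + p_{k-2}, q_k = a_k·q_{k-1} + q_{k-2} (p₋₁ = 1, q₋₁ = 0):
  k = 0: a₀ = 13; p₀/q₀ = 13/1; p₀² − 176·q₀² = 169 − 176 = -7.
  k = 1: m = 13, d = 7, a = ⌊(13 + 13)/7⌋ = 3; p/q = (3·13 + 1)/(3·1 + 0) = 40/3; p² − 176·q² = 1600 − 1584 = 16.
  k = 2: m = 8, d = 16, a = ⌊(13 + 8)/16⌋ = 1; p/q = (1·40 + 13)/(1·3 + 1) = 53/4; p² − 176·q² = 2809 − 2816 = -7.
  k = 3: m = 8, d = 7, a = ⌊(13 + 8)/7⌋ = 3; p/q = (3·53 + 40)/(3·4 + 3) = 199/15; p² − 176·q² = 39601 − 39600 = 1.
  The first convergent with p² − 176·q² = 1 gives the fundamental solution (x₁, y₁) = (199, 15).
Step 2: Apply the recurrence (x_{n+1}, y_{n+1}) = (x₁x_n + 176y₁y_n, x₁y_n + y₁x_n) repeatedly.
  From (x_1, y_1) = (199, 15): x_2 = 199·199 + 176·15·15 = 79201; y_2 = 199·15 + 15·199 = 5970.
  From (x_2, y_2) = (79201, 5970): x_3 = 199·79201 + 176·15·5970 = 31521799; y_3 = 199·5970 + 15·79201 = 2376045.
  From (x_3, y_3) = (31521799, 2376045): x_4 = 199·31521799 + 176·15·2376045 = 12545596801; y_4 = 199·2376045 + 15·31521799 = 945659940.
Step 3: Verify x_4² - 176·y_4² = 157391999093261433601 - 157391999093261433600 = 1 (should be 1). ✓

(x_1, y_1) = (199, 15); (x_4, y_4) = (12545596801, 945659940).


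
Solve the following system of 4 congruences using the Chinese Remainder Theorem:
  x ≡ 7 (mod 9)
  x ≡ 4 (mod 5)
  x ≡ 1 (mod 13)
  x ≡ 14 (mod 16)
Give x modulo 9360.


Product of moduli M = 9 · 5 · 13 · 16 = 9360.
Merge one congruence at a time:
  Start: x ≡ 7 (mod 9).
  Combine with x ≡ 4 (mod 5); new modulus lcm = 45.
    Write x = 7 + 9·t and substitute into x ≡ 4 (mod 5): 9·t ≡ 4 − 7 = -3 (mod 5).
    Reduce coefficients mod 5: 4·t ≡ 2 (mod 5).
    The inverse of 4 mod 5 is 4 (since 4·4 = 16 = 3·5 + 1), so t ≡ 4·2 = 8 ≡ 3 (mod 5).
    Then x = 7 + 9·3 = 34, valid modulo lcm(9, 5) = 45: x ≡ 34 (mod 45).
  Combine with x ≡ 1 (mod 13); new modulus lcm = 585.
    Write x = 34 + 45·t and substitute into x ≡ 1 (mod 13): 45·t ≡ 1 − 34 = -33 (mod 13).
    Reduce coefficients mod 13: 6·t ≡ 6 (mod 13).
    The inverse of 6 mod 13 is 11 (since 6·11 = 66 = 5·13 + 1), so t ≡ 11·6 = 66 ≡ 1 (mod 13).
    Then x = 34 + 45·1 = 79, valid modulo lcm(45, 13) = 585: x ≡ 79 (mod 585).
  Combine with x ≡ 14 (mod 16); new modulus lcm = 9360.
    Write x = 79 + 585·t and substitute into x ≡ 14 (mod 16): 585·t ≡ 14 − 79 = -65 (mod 16).
    Reduce coefficients mod 16: 9·t ≡ 15 (mod 16).
    The inverse of 9 mod 16 is 9 (since 9·9 = 81 = 5·16 + 1), so t ≡ 9·15 = 135 ≡ 7 (mod 16).
    Then x = 79 + 585·7 = 4174, valid modulo lcm(585, 16) = 9360: x ≡ 4174 (mod 9360).
Verify against each original: 4174 mod 9 = 7, 4174 mod 5 = 4, 4174 mod 13 = 1, 4174 mod 16 = 14.

x ≡ 4174 (mod 9360).


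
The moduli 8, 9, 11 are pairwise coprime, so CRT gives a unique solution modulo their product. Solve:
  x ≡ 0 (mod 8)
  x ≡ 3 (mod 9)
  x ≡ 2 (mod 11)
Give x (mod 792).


Moduli 8, 9, 11 are pairwise coprime; by CRT there is a unique solution modulo M = 8 · 9 · 11 = 792.
Solve pairwise, accumulating the modulus:
  Start with x ≡ 0 (mod 8).
  Combine with x ≡ 3 (mod 9): since gcd(8, 9) = 1, we get a unique residue mod 72.
    Write x = 0 + 8·t and substitute into x ≡ 3 (mod 9): 8·t ≡ 3 − 0 = 3 (mod 9).
    The inverse of 8 mod 9 is 8 (since 8·8 = 64 = 7·9 + 1), so t ≡ 8·3 = 24 ≡ 6 (mod 9).
    Then x = 0 + 8·6 = 48, valid modulo lcm(8, 9) = 72: x ≡ 48 (mod 72).
  Combine with x ≡ 2 (mod 11): since gcd(72, 11) = 1, we get a unique residue mod 792.
    Write x = 48 + 72·t and substitute into x ≡ 2 (mod 11): 72·t ≡ 2 − 48 = -46 (mod 11).
    Reduce coefficients mod 11: 6·t ≡ 9 (mod 11).
    The inverse of 6 mod 11 is 2 (since 6·2 = 12 = 1·11 + 1), so t ≡ 2·9 = 18 ≡ 7 (mod 11).
    Then x = 48 + 72·7 = 552, valid modulo lcm(72, 11) = 792: x ≡ 552 (mod 792).
Verify: 552 mod 8 = 0 ✓, 552 mod 9 = 3 ✓, 552 mod 11 = 2 ✓.

x ≡ 552 (mod 792).


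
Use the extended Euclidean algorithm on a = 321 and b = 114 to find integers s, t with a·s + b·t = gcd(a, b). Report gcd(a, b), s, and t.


Euclidean algorithm on (321, 114) — divide until remainder is 0:
  321 = 2 · 114 + 93
  114 = 1 · 93 + 21
  93 = 4 · 21 + 9
  21 = 2 · 9 + 3
  9 = 3 · 3 + 0
gcd(321, 114) = 3.
Track Bezout coefficients alongside the remainders: start with r₀ = 321 = a·1 + b·0 (s = 1, t = 0) and r₁ = 114 = a·0 + b·1 (s = 0, t = 1); each new remainder r_{k+1} = r_{k-1} − q_k·r_k inherits s_{k+1} = s_{k-1} − q_k·s_k, t_{k+1} = t_{k-1} − q_k·t_k, so r_k = a·s_k + b·t_k at every step:
  q = 2: r = 93, s = 1 − 2·0 = 1, t = 0 − 2·1 = -2  (check: 321·1 + 114·(-2) = 93)
  q = 1: r = 21, s = 0 − 1·1 = -1, t = 1 − 1·(-2) = 3  (check: 321·(-1) + 114·3 = 21)
  q = 4: r = 9, s = 1 − 4·(-1) = 5, t = -2 − 4·3 = -14  (check: 321·5 + 114·(-14) = 9)
  q = 2: r = 3, s = -1 − 2·5 = -11, t = 3 − 2·(-14) = 31  (check: 321·(-11) + 114·31 = 3)
The row with r = 3 (the gcd) gives the Bezout coefficients s = -11, t = 31.
Result: 321 · (-11) + 114 · (31) = 3.

gcd(321, 114) = 3; s = -11, t = 31 (check: 321·(-11) + 114·31 = 3).


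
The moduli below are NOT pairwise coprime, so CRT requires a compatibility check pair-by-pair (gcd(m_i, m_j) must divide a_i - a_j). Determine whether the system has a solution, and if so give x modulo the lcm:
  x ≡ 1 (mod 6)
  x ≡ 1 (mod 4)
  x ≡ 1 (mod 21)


Moduli 6, 4, 21 are not pairwise coprime, so CRT works modulo lcm(m_i) when all pairwise compatibility conditions hold.
Pairwise compatibility: gcd(m_i, m_j) must divide a_i - a_j for every pair.
Merge one congruence at a time:
  Start: x ≡ 1 (mod 6).
  Combine with x ≡ 1 (mod 4): gcd(6, 4) = 2; 1 - 1 = 0, which IS divisible by 2, so compatible.
    Write x = 1 + 6·t and substitute into x ≡ 1 (mod 4): 6·t ≡ 1 − 1 = 0 (mod 4).
    Divide the congruence (and modulus) by g = 2: 3·t ≡ 0 (mod 2).
    Reduce coefficients mod 2: 1·t ≡ 0 (mod 2).
    So t ≡ 0 (mod 2).
    Then x = 1 + 6·0 = 1, valid modulo lcm(6, 4) = 12: x ≡ 1 (mod 12).
  Combine with x ≡ 1 (mod 21): gcd(12, 21) = 3; 1 - 1 = 0, which IS divisible by 3, so compatible.
    Write x = 1 + 12·t and substitute into x ≡ 1 (mod 21): 12·t ≡ 1 − 1 = 0 (mod 21).
    Divide the congruence (and modulus) by g = 3: 4·t ≡ 0 (mod 7).
    The inverse of 4 mod 7 is 2 (since 4·2 = 8 = 1·7 + 1), so t ≡ 2·0 = 0 ≡ 0 (mod 7).
    Then x = 1 + 12·0 = 1, valid modulo lcm(12, 21) = 84: x ≡ 1 (mod 84).
Verify: 1 mod 6 = 1, 1 mod 4 = 1, 1 mod 21 = 1.

x ≡ 1 (mod 84).


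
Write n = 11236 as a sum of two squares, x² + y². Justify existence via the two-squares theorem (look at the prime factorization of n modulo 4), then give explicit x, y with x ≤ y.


Step 1: Factor n = 11236 = 2^2 · 53^2.
Step 2: Check the mod-4 condition on each prime factor: 2 = 2 (special); 53 ≡ 1 (mod 4), exponent 2.
All primes ≡ 3 (mod 4) appear to even exponent (or don't appear), so by the two-squares theorem n IS expressible as a sum of two squares.
Step 3: Build a representation. Group n = k² · m with k = 2 and m = 53 · 53 = 2809 (a product of primes ≡ 1 (mod 4)); a representation of m scales to one of n via (k·x)² + (k·y)² = k²(x² + y²). Each prime p ≡ 1 (mod 4) is itself a sum of two squares; find a² by testing p − a² for a perfect square:
  53: 53 − 1² = 52, 53 − 2² = 49 = 7² ⇒ 53 = 2² + 7².
  Combine using the Brahmagupta–Fibonacci identity (a² + b²)(c² + d²) = (ac − bd)² + (ad + bc)² = (ac + bd)² + (ad − bc)²:
  53 · 53 = 2809: from (2² + 7²)(2² + 7²), take (2·2 − 7·7, 2·7 + 7·2) = (4 − 49, 14 + 14) = (-45, 28); dropping signs (only squares matter) gives (45, 28); check 45² + 28² = 2025 + 784 = 2809 ✓.
  Scale by k = 2: (2·45, 2·28) = (90, 56).
Step 4: Order so x ≤ y and verify: 56² + 90² = 3136 + 8100 = 11236 = n. ✓

n = 11236 = 56² + 90² (one valid representation with x ≤ y).


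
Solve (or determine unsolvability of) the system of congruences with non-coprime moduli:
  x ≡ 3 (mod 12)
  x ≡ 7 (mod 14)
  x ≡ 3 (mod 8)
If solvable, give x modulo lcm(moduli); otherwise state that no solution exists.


Moduli 12, 14, 8 are not pairwise coprime, so CRT works modulo lcm(m_i) when all pairwise compatibility conditions hold.
Pairwise compatibility: gcd(m_i, m_j) must divide a_i - a_j for every pair.
Merge one congruence at a time:
  Start: x ≡ 3 (mod 12).
  Combine with x ≡ 7 (mod 14): gcd(12, 14) = 2; 7 - 3 = 4, which IS divisible by 2, so compatible.
    Write x = 3 + 12·t and substitute into x ≡ 7 (mod 14): 12·t ≡ 7 − 3 = 4 (mod 14).
    Divide the congruence (and modulus) by g = 2: 6·t ≡ 2 (mod 7).
    The inverse of 6 mod 7 is 6 (since 6·6 = 36 = 5·7 + 1), so t ≡ 6·2 = 12 ≡ 5 (mod 7).
    Then x = 3 + 12·5 = 63, valid modulo lcm(12, 14) = 84: x ≡ 63 (mod 84).
  Combine with x ≡ 3 (mod 8): gcd(84, 8) = 4; 3 - 63 = -60, which IS divisible by 4, so compatible.
    Write x = 63 + 84·t and substitute into x ≡ 3 (mod 8): 84·t ≡ 3 − 63 = -60 (mod 8).
    Divide the congruence (and modulus) by g = 4: 21·t ≡ -15 (mod 2).
    Reduce coefficients mod 2: 1·t ≡ 1 (mod 2).
    So t ≡ 1 (mod 2).
    Then x = 63 + 84·1 = 147, valid modulo lcm(84, 8) = 168: x ≡ 147 (mod 168).
Verify: 147 mod 12 = 3, 147 mod 14 = 7, 147 mod 8 = 3.

x ≡ 147 (mod 168).


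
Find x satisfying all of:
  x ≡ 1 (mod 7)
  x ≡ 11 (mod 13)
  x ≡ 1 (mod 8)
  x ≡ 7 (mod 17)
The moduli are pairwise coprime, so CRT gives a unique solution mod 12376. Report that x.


Product of moduli M = 7 · 13 · 8 · 17 = 12376.
Merge one congruence at a time:
  Start: x ≡ 1 (mod 7).
  Combine with x ≡ 11 (mod 13); new modulus lcm = 91.
    Write x = 1 + 7·t and substitute into x ≡ 11 (mod 13): 7·t ≡ 11 − 1 = 10 (mod 13).
    The inverse of 7 mod 13 is 2 (since 7·2 = 14 = 1·13 + 1), so t ≡ 2·10 = 20 ≡ 7 (mod 13).
    Then x = 1 + 7·7 = 50, valid modulo lcm(7, 13) = 91: x ≡ 50 (mod 91).
  Combine with x ≡ 1 (mod 8); new modulus lcm = 728.
    Write x = 50 + 91·t and substitute into x ≡ 1 (mod 8): 91·t ≡ 1 − 50 = -49 (mod 8).
    Reduce coefficients mod 8: 3·t ≡ 7 (mod 8).
    The inverse of 3 mod 8 is 3 (since 3·3 = 9 = 1·8 + 1), so t ≡ 3·7 = 21 ≡ 5 (mod 8).
    Then x = 50 + 91·5 = 505, valid modulo lcm(91, 8) = 728: x ≡ 505 (mod 728).
  Combine with x ≡ 7 (mod 17); new modulus lcm = 12376.
    Write x = 505 + 728·t and substitute into x ≡ 7 (mod 17): 728·t ≡ 7 − 505 = -498 (mod 17).
    Reduce coefficients mod 17: 14·t ≡ 12 (mod 17).
    The inverse of 14 mod 17 is 11 (since 14·11 = 154 = 9·17 + 1), so t ≡ 11·12 = 132 ≡ 13 (mod 17).
    Then x = 505 + 728·13 = 9969, valid modulo lcm(728, 17) = 12376: x ≡ 9969 (mod 12376).
Verify against each original: 9969 mod 7 = 1, 9969 mod 13 = 11, 9969 mod 8 = 1, 9969 mod 17 = 7.

x ≡ 9969 (mod 12376).


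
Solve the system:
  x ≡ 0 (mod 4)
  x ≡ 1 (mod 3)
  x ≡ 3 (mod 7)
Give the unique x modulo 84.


Moduli 4, 3, 7 are pairwise coprime; by CRT there is a unique solution modulo M = 4 · 3 · 7 = 84.
Solve pairwise, accumulating the modulus:
  Start with x ≡ 0 (mod 4).
  Combine with x ≡ 1 (mod 3): since gcd(4, 3) = 1, we get a unique residue mod 12.
    Write x = 0 + 4·t and substitute into x ≡ 1 (mod 3): 4·t ≡ 1 − 0 = 1 (mod 3).
    Reduce coefficients mod 3: 1·t ≡ 1 (mod 3).
    So t ≡ 1 (mod 3).
    Then x = 0 + 4·1 = 4, valid modulo lcm(4, 3) = 12: x ≡ 4 (mod 12).
  Combine with x ≡ 3 (mod 7): since gcd(12, 7) = 1, we get a unique residue mod 84.
    Write x = 4 + 12·t and substitute into x ≡ 3 (mod 7): 12·t ≡ 3 − 4 = -1 (mod 7).
    Reduce coefficients mod 7: 5·t ≡ 6 (mod 7).
    The inverse of 5 mod 7 is 3 (since 5·3 = 15 = 2·7 + 1), so t ≡ 3·6 = 18 ≡ 4 (mod 7).
    Then x = 4 + 12·4 = 52, valid modulo lcm(12, 7) = 84: x ≡ 52 (mod 84).
Verify: 52 mod 4 = 0 ✓, 52 mod 3 = 1 ✓, 52 mod 7 = 3 ✓.

x ≡ 52 (mod 84).


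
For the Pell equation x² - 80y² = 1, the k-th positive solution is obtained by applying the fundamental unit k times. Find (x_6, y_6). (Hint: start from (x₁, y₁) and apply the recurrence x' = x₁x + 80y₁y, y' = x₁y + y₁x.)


Step 1: Find the fundamental solution (x₁, y₁) of x² - 80y² = 1.
  Expand √80 as a continued fraction. a₀ = ⌊√80⌋ = 8; iterate m_{k+1} = d_k·a_k − m_k, d_{k+1} = (80 − m_{k+1}²)/d_k, a_{k+1} = ⌊(a₀ + m_{k+1})/d_{k+1}⌋ (starting m₀ = 0, d₀ = 1), with convergents p_k = a_k·p_{k-1} + p_{k-2}, q_k = a_k·q_{k-1} + q_{k-2} (p₋₁ = 1, q₋₁ = 0):
  k = 0: a₀ = 8; p₀/q₀ = 8/1; p₀² − 80·q₀² = 64 − 80 = -16.
  k = 1: m = 8, d = 16, a = ⌊(8 + 8)/16⌋ = 1; p/q = (1·8 + 1)/(1·1 + 0) = 9/1; p² − 80·q² = 81 − 80 = 1.
  The first convergent with p² − 80·q² = 1 gives the fundamental solution (x₁, y₁) = (9, 1).
Step 2: Apply the recurrence (x_{n+1}, y_{n+1}) = (x₁x_n + 80y₁y_n, x₁y_n + y₁x_n) repeatedly.
  From (x_1, y_1) = (9, 1): x_2 = 9·9 + 80·1·1 = 161; y_2 = 9·1 + 1·9 = 18.
  From (x_2, y_2) = (161, 18): x_3 = 9·161 + 80·1·18 = 2889; y_3 = 9·18 + 1·161 = 323.
  From (x_3, y_3) = (2889, 323): x_4 = 9·2889 + 80·1·323 = 51841; y_4 = 9·323 + 1·2889 = 5796.
  From (x_4, y_4) = (51841, 5796): x_5 = 9·51841 + 80·1·5796 = 930249; y_5 = 9·5796 + 1·51841 = 104005.
  From (x_5, y_5) = (930249, 104005): x_6 = 9·930249 + 80·1·104005 = 16692641; y_6 = 9·104005 + 1·930249 = 1866294.
Step 3: Verify x_6² - 80·y_6² = 278644263554881 - 278644263554880 = 1 (should be 1). ✓

(x_1, y_1) = (9, 1); (x_6, y_6) = (16692641, 1866294).


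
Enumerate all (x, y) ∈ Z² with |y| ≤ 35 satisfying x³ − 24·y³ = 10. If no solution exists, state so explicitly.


The equation is x³ - 24y³ = 10. For fixed y, x³ = 24·y³ + 10, so a solution requires the RHS to be a perfect cube.
Strategy: iterate y from -35 to 35, compute RHS = 24·y³ + 10, and check whether it is a (positive or negative) perfect cube.
Check small values of y:
  y = 0: RHS = 10 is not a perfect cube.
  y = 1: RHS = 34 is not a perfect cube.
  y = -1: RHS = -14 is not a perfect cube.
  y = 2: RHS = 202 is not a perfect cube.
  y = -2: RHS = -182 is not a perfect cube.
  y = 3: RHS = 658 is not a perfect cube.
  y = -3: RHS = -638 is not a perfect cube.
Continuing the search up to |y| = 35 finds no solutions either.
No (x, y) in the scanned range satisfies the equation.

No integer solutions with |y| ≤ 35.
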